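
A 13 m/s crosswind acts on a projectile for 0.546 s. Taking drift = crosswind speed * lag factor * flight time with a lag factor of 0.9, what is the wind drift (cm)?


drift = v_wind * lag * t = 13 * 0.9 * 0.546 = 6.3882 m ≈ 638.8 cm

638.8 cm


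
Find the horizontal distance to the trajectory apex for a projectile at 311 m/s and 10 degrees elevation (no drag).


R = v0^2*sin(2*theta)/g = 311^2*sin(2*10°)/9.81 = 3372.12 m
apex_dist = R/2 = 3372.12/2 = 1686 m

1686 m


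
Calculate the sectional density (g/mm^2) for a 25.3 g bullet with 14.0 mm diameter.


SD = m/d^2 = 25.3/14.0^2 = 0.1291 g/mm^2

0.1291 g/mm^2


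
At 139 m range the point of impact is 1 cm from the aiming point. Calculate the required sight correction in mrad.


1 mrad subtends 1 cm per 10 m of range, so adj = error_cm / (dist_m / 10) = 1 / (139/10) = 0.07194 mrad

0.07194 mrad


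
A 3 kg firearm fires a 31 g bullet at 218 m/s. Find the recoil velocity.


v_recoil = m_p * v_p / m_gun = 0.031 * 218 / 3 = 2.253 m/s

2.253 m/s


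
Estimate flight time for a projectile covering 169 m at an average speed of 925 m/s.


t = d/v = 169/925 = 0.1827 s

0.1827 s


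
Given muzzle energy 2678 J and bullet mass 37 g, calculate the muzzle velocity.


v = sqrt(2*E/m) = sqrt(2*2678/0.037) = 380.5 m/s

380.5 m/s


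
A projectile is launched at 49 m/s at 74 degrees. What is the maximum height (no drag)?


H = (v0*sin(theta))^2 / (2g) = (49*sin(74°))^2 / (2*9.81) = 113.1 m

113.1 m


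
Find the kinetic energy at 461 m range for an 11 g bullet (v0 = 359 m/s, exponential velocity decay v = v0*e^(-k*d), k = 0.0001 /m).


v = v0*exp(-k*d) = 359*exp(-0.0001*461) = 342.826 m/s
E = 0.5*m*v^2 = 0.5*0.011*342.826^2 = 646.4 J

646.4 J


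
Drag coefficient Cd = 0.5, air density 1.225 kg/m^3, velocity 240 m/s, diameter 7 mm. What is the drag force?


A = pi*(d/2)^2 = pi*(7/2000)^2 = 3.84845e-05 m^2
Fd = 0.5*Cd*rho*A*v^2 = 0.5*0.5*1.225*3.84845e-05*240^2 = 0.6789 N

0.6789 N


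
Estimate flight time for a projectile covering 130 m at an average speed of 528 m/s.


t = d/v = 130/528 = 0.2462 s

0.2462 s


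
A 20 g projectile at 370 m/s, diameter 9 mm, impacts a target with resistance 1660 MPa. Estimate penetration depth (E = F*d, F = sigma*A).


A = pi*(d/2)^2 = pi*(9/2)^2 = 63.6173 mm^2
E = 0.5*m*v^2 = 0.5*0.02*370^2 = 1369 J
depth = E/(sigma*A) = 1369 J / (1660 MPa * 63.6173 mm^2) = 1369/(1660 * 63.6173) m = 0.0129634 m ≈ 12.96 mm

12.96 mm


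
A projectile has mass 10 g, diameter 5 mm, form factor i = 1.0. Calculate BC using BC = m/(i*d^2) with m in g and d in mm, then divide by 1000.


BC = m/(i*d^2*1000) = 10/(1.0 * 5^2 * 1000) = 0.0004

0.0004


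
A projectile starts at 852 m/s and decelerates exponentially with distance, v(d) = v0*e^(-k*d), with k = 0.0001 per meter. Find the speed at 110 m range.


v = v0*exp(-k*d) = 852*exp(-0.0001*110) = 842.7 m/s

842.7 m/s


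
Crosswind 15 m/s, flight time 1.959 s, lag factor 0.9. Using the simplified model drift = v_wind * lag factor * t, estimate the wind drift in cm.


drift = v_wind * lag * t = 15 * 0.9 * 1.959 = 26.4465 m ≈ 2645 cm

2645 cm


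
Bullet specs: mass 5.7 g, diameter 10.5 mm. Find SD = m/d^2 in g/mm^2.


SD = m/d^2 = 5.7/10.5^2 = 0.0517 g/mm^2

0.0517 g/mm^2


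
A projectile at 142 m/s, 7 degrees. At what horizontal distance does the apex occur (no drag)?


R = v0^2*sin(2*theta)/g = 142^2*sin(2*7°)/9.81 = 497.259 m
apex_dist = R/2 = 497.259/2 = 248.6 m

248.6 m


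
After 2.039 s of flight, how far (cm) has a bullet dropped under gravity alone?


drop = 0.5*g*t^2 = 0.5*9.81*2.039^2 = 20.3926 m ≈ 2039 cm

2039 cm


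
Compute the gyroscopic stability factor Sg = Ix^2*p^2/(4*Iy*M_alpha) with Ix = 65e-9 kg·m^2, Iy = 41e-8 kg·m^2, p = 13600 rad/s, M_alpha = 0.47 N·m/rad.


Sg = Ix^2 * p^2 / (4 * Iy * M_alpha) = (65e-9)^2 * 13600^2 / (4 * 41e-8 * 0.47) = 1.014

1.014


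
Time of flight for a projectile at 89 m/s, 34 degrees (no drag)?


T = 2*v0*sin(theta)/g = 2*89*sin(34°)/9.81 = 10.15 s

10.15 s


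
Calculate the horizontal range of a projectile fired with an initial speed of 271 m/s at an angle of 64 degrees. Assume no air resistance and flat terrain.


R = v0^2 * sin(2*theta) / g = 271^2 * sin(2*64°) / 9.81 = 5899 m

5899 m


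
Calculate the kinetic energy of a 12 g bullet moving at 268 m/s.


E = 0.5*m*v^2 = 0.5*0.012*268^2 = 430.9 J

430.9 J


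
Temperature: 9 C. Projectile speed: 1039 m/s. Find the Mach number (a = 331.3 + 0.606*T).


a = 331.3 + 0.606*(9) = 336.754 m/s
M = v/a = 1039/336.754 = 3.085

3.085


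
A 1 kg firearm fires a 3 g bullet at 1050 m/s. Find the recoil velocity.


v_recoil = m_p * v_p / m_gun = 0.003 * 1050 / 1 = 3.15 m/s

3.15 m/s


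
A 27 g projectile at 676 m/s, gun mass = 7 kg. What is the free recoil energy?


v_r = m_p*v_p/m_gun = 0.027*676/7 = 2.60743 m/s, E_r = 0.5*m_gun*v_r^2 = 0.5*7*2.60743^2 = 23.8 J

23.8 J


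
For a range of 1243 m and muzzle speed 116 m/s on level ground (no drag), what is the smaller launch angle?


sin(2*theta) = R*g/v0^2 = 1243*9.81/116^2 = 0.9062, theta = arcsin(0.9062)/2 = 32.49°

32.49 degrees


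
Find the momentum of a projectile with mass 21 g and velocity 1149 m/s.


p = m*v = 0.021*1149 = 24.13 kg·m/s

24.13 kg·m/s


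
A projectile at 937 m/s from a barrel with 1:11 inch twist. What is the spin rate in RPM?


twist_m = 11*0.0254 = 0.2794 m
spin = v/twist = 937/0.2794 = 3353.615 rev/s
RPM = spin*60 = 3353.615*60 ≈ 201217 RPM

201217 RPM


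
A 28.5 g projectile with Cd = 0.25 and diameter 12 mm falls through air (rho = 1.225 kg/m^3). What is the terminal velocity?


A = pi*(d/2)^2 = pi*(12/2000)^2 = 1.13097e-04 m^2
vt = sqrt(2mg/(Cd*rho*A)) = sqrt(2*0.0285*9.81/(0.25 * 1.225 * 1.13097e-04)) = 127.1 m/s

127.1 m/s


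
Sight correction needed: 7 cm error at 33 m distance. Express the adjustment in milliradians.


1 mrad subtends 1 cm per 10 m of range, so adj = error_cm / (dist_m / 10) = 7 / (33/10) = 2.121 mrad

2.121 mrad


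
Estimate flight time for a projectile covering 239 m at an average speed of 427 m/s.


t = d/v = 239/427 = 0.5597 s

0.5597 s


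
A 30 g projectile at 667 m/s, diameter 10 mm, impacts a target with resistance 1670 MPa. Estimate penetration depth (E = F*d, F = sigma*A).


A = pi*(d/2)^2 = pi*(10/2)^2 = 78.5398 mm^2
E = 0.5*m*v^2 = 0.5*0.03*667^2 = 6673.34 J
depth = E/(sigma*A) = 6673.34 J / (1670 MPa * 78.5398 mm^2) = 6673.34/(1670 * 78.5398) m = 0.0508788 m ≈ 50.88 mm

50.88 mm


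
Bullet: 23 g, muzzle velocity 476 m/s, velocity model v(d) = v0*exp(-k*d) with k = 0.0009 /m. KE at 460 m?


v = v0*exp(-k*d) = 476*exp(-0.0009*460) = 314.636 m/s
E = 0.5*m*v^2 = 0.5*0.023*314.636^2 = 1138 J

1138 J


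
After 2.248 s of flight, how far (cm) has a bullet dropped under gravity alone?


drop = 0.5*g*t^2 = 0.5*9.81*2.248^2 = 24.7874 m ≈ 2479 cm

2479 cm


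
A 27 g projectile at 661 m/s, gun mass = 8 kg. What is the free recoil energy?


v_r = m_p*v_p/m_gun = 0.027*661/8 = 2.23088 m/s, E_r = 0.5*m_gun*v_r^2 = 0.5*8*2.23088^2 = 19.91 J

19.91 J


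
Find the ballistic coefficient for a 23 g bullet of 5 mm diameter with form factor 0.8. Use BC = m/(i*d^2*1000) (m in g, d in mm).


BC = m/(i*d^2*1000) = 23/(0.8 * 5^2 * 1000) = 0.00115

0.00115


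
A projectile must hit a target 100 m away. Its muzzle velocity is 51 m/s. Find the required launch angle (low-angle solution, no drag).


sin(2*theta) = R*g/v0^2 = 100*9.81/51^2 = 0.377163, theta = arcsin(0.377163)/2 = 11.08°

11.08 degrees


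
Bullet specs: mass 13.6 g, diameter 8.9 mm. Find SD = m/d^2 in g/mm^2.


SD = m/d^2 = 13.6/8.9^2 = 0.1717 g/mm^2

0.1717 g/mm^2


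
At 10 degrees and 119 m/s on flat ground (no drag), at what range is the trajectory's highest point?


R = v0^2*sin(2*theta)/g = 119^2*sin(2*10°)/9.81 = 493.715 m
apex_dist = R/2 = 493.715/2 = 246.9 m

246.9 m


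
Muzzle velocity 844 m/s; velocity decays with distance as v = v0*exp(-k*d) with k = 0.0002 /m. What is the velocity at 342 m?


v = v0*exp(-k*d) = 844*exp(-0.0002*342) = 788.2 m/s

788.2 m/s


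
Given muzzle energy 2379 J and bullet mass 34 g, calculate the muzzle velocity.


v = sqrt(2*E/m) = sqrt(2*2379/0.034) = 374.1 m/s

374.1 m/s


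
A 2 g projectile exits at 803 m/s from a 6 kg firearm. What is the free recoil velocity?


v_recoil = m_p * v_p / m_gun = 0.002 * 803 / 6 = 0.2677 m/s

0.2677 m/s


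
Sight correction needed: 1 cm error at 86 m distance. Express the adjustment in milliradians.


1 mrad subtends 1 cm per 10 m of range, so adj = error_cm / (dist_m / 10) = 1 / (86/10) = 0.1163 mrad

0.1163 mrad


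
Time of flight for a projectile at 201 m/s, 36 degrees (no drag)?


T = 2*v0*sin(theta)/g = 2*201*sin(36°)/9.81 = 24.09 s

24.09 s


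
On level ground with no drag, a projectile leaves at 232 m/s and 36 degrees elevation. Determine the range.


R = v0^2 * sin(2*theta) / g = 232^2 * sin(2*36°) / 9.81 = 5218 m

5218 m


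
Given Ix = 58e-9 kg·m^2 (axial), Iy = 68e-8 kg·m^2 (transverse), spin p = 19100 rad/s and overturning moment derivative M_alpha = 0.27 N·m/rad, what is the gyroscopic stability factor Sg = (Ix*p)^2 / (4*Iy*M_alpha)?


Sg = Ix^2 * p^2 / (4 * Iy * M_alpha) = (58e-9)^2 * 19100^2 / (4 * 68e-8 * 0.27) = 1.671

1.671


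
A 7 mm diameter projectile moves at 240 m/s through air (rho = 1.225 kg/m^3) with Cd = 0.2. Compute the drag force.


A = pi*(d/2)^2 = pi*(7/2000)^2 = 3.84845e-05 m^2
Fd = 0.5*Cd*rho*A*v^2 = 0.5*0.2*1.225*3.84845e-05*240^2 = 0.2715 N

0.2715 N


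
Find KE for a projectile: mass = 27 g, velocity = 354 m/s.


E = 0.5*m*v^2 = 0.5*0.027*354^2 = 1692 J

1692 J


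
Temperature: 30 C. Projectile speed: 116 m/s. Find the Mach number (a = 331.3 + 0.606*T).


a = 331.3 + 0.606*(30) = 349.48 m/s
M = v/a = 116/349.48 = 0.3319

0.3319


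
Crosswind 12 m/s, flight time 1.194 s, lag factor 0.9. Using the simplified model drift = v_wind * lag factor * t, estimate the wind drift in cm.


drift = v_wind * lag * t = 12 * 0.9 * 1.194 = 12.8952 m ≈ 1290 cm

1290 cm


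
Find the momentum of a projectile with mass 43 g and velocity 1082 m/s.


p = m*v = 0.043*1082 = 46.53 kg·m/s

46.53 kg·m/s


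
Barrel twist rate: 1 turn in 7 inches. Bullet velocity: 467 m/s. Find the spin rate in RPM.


twist_m = 7*0.0254 = 0.1778 m
spin = v/twist = 467/0.1778 = 2626.547 rev/s
RPM = spin*60 = 2626.547*60 ≈ 157593 RPM

157593 RPM


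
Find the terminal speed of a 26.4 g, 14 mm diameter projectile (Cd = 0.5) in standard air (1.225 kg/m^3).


A = pi*(d/2)^2 = pi*(14/2000)^2 = 1.53938e-04 m^2
vt = sqrt(2mg/(Cd*rho*A)) = sqrt(2*0.0264*9.81/(0.5 * 1.225 * 1.53938e-04)) = 74.12 m/s

74.12 m/s


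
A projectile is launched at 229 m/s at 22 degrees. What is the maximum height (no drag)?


H = (v0*sin(theta))^2 / (2g) = (229*sin(22°))^2 / (2*9.81) = 375.1 m

375.1 m


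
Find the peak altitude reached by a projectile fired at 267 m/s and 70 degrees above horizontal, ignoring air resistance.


H = (v0*sin(theta))^2 / (2g) = (267*sin(70°))^2 / (2*9.81) = 3208 m

3208 m


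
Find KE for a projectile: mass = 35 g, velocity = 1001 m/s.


E = 0.5*m*v^2 = 0.5*0.035*1001^2 = 17535 J

17535 J


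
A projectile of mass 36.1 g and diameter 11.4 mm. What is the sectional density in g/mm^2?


SD = m/d^2 = 36.1/11.4^2 = 0.2778 g/mm^2

0.2778 g/mm^2


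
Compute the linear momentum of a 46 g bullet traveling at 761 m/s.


p = m*v = 0.046*761 = 35.01 kg·m/s

35.01 kg·m/s


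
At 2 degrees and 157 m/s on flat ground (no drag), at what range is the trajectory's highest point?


R = v0^2*sin(2*theta)/g = 157^2*sin(2*2°)/9.81 = 175.273 m
apex_dist = R/2 = 175.273/2 = 87.64 m

87.64 m


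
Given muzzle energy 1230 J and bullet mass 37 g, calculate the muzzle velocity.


v = sqrt(2*E/m) = sqrt(2*1230/0.037) = 257.8 m/s

257.8 m/s


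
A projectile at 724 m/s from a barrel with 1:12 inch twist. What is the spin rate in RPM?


twist_m = 12*0.0254 = 0.3048 m
spin = v/twist = 724/0.3048 = 2375.328 rev/s
RPM = spin*60 = 2375.328*60 ≈ 142520 RPM

142520 RPM


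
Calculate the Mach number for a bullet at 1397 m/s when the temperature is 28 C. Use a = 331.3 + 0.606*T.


a = 331.3 + 0.606*(28) = 348.268 m/s
M = v/a = 1397/348.268 = 4.011

4.011


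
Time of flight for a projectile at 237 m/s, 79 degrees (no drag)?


T = 2*v0*sin(theta)/g = 2*237*sin(79°)/9.81 = 47.43 s

47.43 s


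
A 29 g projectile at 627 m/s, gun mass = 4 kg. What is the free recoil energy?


v_r = m_p*v_p/m_gun = 0.029*627/4 = 4.54575 m/s, E_r = 0.5*m_gun*v_r^2 = 0.5*4*4.54575^2 = 41.33 J

41.33 J


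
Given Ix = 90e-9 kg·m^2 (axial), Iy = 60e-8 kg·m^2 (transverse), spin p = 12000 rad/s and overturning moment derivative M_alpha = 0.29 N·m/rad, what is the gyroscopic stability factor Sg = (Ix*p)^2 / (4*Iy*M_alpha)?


Sg = Ix^2 * p^2 / (4 * Iy * M_alpha) = (90e-9)^2 * 12000^2 / (4 * 60e-8 * 0.29) = 1.676

1.676


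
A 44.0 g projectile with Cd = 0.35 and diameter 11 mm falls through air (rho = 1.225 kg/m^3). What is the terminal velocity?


A = pi*(d/2)^2 = pi*(11/2000)^2 = 9.50332e-05 m^2
vt = sqrt(2mg/(Cd*rho*A)) = sqrt(2*0.044*9.81/(0.35 * 1.225 * 9.50332e-05)) = 145.6 m/s

145.6 m/s


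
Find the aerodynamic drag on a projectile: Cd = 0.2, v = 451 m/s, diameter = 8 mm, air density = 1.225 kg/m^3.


A = pi*(d/2)^2 = pi*(8/2000)^2 = 5.02655e-05 m^2
Fd = 0.5*Cd*rho*A*v^2 = 0.5*0.2*1.225*5.02655e-05*451^2 = 1.252 N

1.252 N


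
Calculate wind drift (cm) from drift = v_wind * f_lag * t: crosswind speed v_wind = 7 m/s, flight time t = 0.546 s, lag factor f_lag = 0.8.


drift = v_wind * lag * t = 7 * 0.8 * 0.546 = 3.0576 m ≈ 305.8 cm

305.8 cm


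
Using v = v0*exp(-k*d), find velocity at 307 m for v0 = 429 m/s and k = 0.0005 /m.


v = v0*exp(-k*d) = 429*exp(-0.0005*307) = 368 m/s

368 m/s


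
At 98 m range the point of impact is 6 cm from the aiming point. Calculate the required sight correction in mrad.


1 mrad subtends 1 cm per 10 m of range, so adj = error_cm / (dist_m / 10) = 6 / (98/10) = 0.6122 mrad

0.6122 mrad


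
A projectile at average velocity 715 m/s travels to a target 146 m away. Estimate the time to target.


t = d/v = 146/715 = 0.2042 s

0.2042 s


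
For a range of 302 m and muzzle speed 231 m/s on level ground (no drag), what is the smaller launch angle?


sin(2*theta) = R*g/v0^2 = 302*9.81/231^2 = 0.0555203, theta = arcsin(0.0555203)/2 = 1.591°

1.591 degrees


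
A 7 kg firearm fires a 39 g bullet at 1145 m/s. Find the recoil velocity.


v_recoil = m_p * v_p / m_gun = 0.039 * 1145 / 7 = 6.379 m/s

6.379 m/s


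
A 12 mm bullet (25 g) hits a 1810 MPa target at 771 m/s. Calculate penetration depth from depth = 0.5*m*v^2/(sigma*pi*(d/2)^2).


A = pi*(d/2)^2 = pi*(12/2)^2 = 113.097 mm^2
E = 0.5*m*v^2 = 0.5*0.025*771^2 = 7430.51 J
depth = E/(sigma*A) = 7430.51 J / (1810 MPa * 113.097 mm^2) = 7430.51/(1810 * 113.097) m = 0.0362984 m ≈ 36.3 mm

36.3 mm


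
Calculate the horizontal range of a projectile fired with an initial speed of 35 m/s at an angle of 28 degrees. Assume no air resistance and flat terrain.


R = v0^2 * sin(2*theta) / g = 35^2 * sin(2*28°) / 9.81 = 103.5 m

103.5 m


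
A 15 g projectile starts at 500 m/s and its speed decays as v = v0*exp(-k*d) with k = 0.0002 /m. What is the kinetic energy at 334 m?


v = v0*exp(-k*d) = 500*exp(-0.0002*334) = 467.691 m/s
E = 0.5*m*v^2 = 0.5*0.015*467.691^2 = 1641 J

1641 J


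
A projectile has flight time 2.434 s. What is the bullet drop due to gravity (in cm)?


drop = 0.5*g*t^2 = 0.5*9.81*2.434^2 = 29.059 m ≈ 2906 cm

2906 cm


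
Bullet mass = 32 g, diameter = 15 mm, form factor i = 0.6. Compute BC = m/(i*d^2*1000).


BC = m/(i*d^2*1000) = 32/(0.6 * 15^2 * 1000) = 0.000237

0.000237


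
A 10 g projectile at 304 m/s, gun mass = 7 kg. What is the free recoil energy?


v_r = m_p*v_p/m_gun = 0.01*304/7 = 0.434286 m/s, E_r = 0.5*m_gun*v_r^2 = 0.5*7*0.434286^2 = 0.6601 J

0.6601 J


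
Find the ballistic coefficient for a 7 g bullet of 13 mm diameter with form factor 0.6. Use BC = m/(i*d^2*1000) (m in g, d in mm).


BC = m/(i*d^2*1000) = 7/(0.6 * 13^2 * 1000) = 6.903e-05

6.903e-05


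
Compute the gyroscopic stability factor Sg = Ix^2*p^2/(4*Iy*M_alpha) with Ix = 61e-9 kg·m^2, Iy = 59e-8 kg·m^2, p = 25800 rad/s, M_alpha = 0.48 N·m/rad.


Sg = Ix^2 * p^2 / (4 * Iy * M_alpha) = (61e-9)^2 * 25800^2 / (4 * 59e-8 * 0.48) = 2.186

2.186


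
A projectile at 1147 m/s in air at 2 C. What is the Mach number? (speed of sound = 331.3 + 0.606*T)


a = 331.3 + 0.606*(2) = 332.512 m/s
M = v/a = 1147/332.512 = 3.449

3.449


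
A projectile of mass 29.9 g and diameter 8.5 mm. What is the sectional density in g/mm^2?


SD = m/d^2 = 29.9/8.5^2 = 0.4138 g/mm^2

0.4138 g/mm^2


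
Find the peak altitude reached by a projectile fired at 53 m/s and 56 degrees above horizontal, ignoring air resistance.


H = (v0*sin(theta))^2 / (2g) = (53*sin(56°))^2 / (2*9.81) = 98.4 m

98.4 m


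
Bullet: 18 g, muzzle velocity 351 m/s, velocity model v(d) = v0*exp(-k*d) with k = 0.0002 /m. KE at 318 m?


v = v0*exp(-k*d) = 351*exp(-0.0002*318) = 329.371 m/s
E = 0.5*m*v^2 = 0.5*0.018*329.371^2 = 976.4 J

976.4 J


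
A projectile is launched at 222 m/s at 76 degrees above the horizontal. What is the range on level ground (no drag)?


R = v0^2 * sin(2*theta) / g = 222^2 * sin(2*76°) / 9.81 = 2359 m

2359 m


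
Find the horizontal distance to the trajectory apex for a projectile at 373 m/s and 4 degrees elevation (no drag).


R = v0^2*sin(2*theta)/g = 373^2*sin(2*4°)/9.81 = 1973.8 m
apex_dist = R/2 = 1973.8/2 = 986.9 m

986.9 m


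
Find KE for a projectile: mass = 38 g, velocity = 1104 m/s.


E = 0.5*m*v^2 = 0.5*0.038*1104^2 = 23158 J

23158 J


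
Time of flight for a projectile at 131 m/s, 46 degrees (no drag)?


T = 2*v0*sin(theta)/g = 2*131*sin(46°)/9.81 = 19.21 s

19.21 s


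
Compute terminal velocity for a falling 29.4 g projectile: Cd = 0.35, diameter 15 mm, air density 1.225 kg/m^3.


A = pi*(d/2)^2 = pi*(15/2000)^2 = 1.76715e-04 m^2
vt = sqrt(2mg/(Cd*rho*A)) = sqrt(2*0.0294*9.81/(0.35 * 1.225 * 1.76715e-04)) = 87.25 m/s

87.25 m/s


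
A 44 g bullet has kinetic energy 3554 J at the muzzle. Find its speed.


v = sqrt(2*E/m) = sqrt(2*3554/0.044) = 401.9 m/s

401.9 m/s


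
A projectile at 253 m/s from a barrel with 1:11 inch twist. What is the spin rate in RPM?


twist_m = 11*0.0254 = 0.2794 m
spin = v/twist = 253/0.2794 = 905.5118 rev/s
RPM = spin*60 = 905.5118*60 ≈ 54331 RPM

54331 RPM


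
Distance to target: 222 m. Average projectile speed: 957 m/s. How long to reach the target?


t = d/v = 222/957 = 0.232 s

0.232 s


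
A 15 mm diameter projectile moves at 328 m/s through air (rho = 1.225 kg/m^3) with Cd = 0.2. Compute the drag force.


A = pi*(d/2)^2 = pi*(15/2000)^2 = 1.76715e-04 m^2
Fd = 0.5*Cd*rho*A*v^2 = 0.5*0.2*1.225*1.76715e-04*328^2 = 2.329 N

2.329 N


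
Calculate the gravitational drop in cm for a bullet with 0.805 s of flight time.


drop = 0.5*g*t^2 = 0.5*9.81*0.805^2 = 3.17856 m ≈ 317.9 cm

317.9 cm


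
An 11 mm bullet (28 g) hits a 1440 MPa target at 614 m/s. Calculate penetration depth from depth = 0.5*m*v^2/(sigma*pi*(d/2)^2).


A = pi*(d/2)^2 = pi*(11/2)^2 = 95.0332 mm^2
E = 0.5*m*v^2 = 0.5*0.028*614^2 = 5277.94 J
depth = E/(sigma*A) = 5277.94 J / (1440 MPa * 95.0332 mm^2) = 5277.94/(1440 * 95.0332) m = 0.038568 m ≈ 38.57 mm

38.57 mm


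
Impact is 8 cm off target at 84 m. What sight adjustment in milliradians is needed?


1 mrad subtends 1 cm per 10 m of range, so adj = error_cm / (dist_m / 10) = 8 / (84/10) = 0.9524 mrad

0.9524 mrad


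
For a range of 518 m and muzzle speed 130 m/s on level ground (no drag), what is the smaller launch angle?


sin(2*theta) = R*g/v0^2 = 518*9.81/130^2 = 0.300685, theta = arcsin(0.300685)/2 = 8.749°

8.749 degrees


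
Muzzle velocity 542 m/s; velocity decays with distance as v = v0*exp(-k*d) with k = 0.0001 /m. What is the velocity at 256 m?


v = v0*exp(-k*d) = 542*exp(-0.0001*256) = 528.3 m/s

528.3 m/s


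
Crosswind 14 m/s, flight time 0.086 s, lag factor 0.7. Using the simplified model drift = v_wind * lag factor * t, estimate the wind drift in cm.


drift = v_wind * lag * t = 14 * 0.7 * 0.086 = 0.8428 m ≈ 84.28 cm

84.28 cm


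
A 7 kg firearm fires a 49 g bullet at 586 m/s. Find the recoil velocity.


v_recoil = m_p * v_p / m_gun = 0.049 * 586 / 7 = 4.102 m/s

4.102 m/s


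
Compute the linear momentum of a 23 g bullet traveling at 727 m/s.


p = m*v = 0.023*727 = 16.72 kg·m/s

16.72 kg·m/s


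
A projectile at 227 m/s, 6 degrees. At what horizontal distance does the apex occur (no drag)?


R = v0^2*sin(2*theta)/g = 227^2*sin(2*6°)/9.81 = 1092.1 m
apex_dist = R/2 = 1092.1/2 = 546 m

546 m


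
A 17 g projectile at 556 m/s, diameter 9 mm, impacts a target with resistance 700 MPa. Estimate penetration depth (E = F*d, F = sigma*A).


A = pi*(d/2)^2 = pi*(9/2)^2 = 63.6173 mm^2
E = 0.5*m*v^2 = 0.5*0.017*556^2 = 2627.66 J
depth = E/(sigma*A) = 2627.66 J / (700 MPa * 63.6173 mm^2) = 2627.66/(700 * 63.6173) m = 0.0590059 m ≈ 59.01 mm

59.01 mm


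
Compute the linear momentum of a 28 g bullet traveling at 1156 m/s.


p = m*v = 0.028*1156 = 32.37 kg·m/s

32.37 kg·m/s


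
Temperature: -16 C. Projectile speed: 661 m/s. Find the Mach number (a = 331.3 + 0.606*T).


a = 331.3 + 0.606*(-16) = 321.604 m/s
M = v/a = 661/321.604 = 2.055

2.055


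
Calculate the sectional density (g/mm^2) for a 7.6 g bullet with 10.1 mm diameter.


SD = m/d^2 = 7.6/10.1^2 = 0.0745 g/mm^2

0.0745 g/mm^2


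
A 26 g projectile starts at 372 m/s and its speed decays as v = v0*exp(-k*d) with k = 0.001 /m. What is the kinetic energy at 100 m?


v = v0*exp(-k*d) = 372*exp(-0.001*100) = 336.6 m/s
E = 0.5*m*v^2 = 0.5*0.026*336.6^2 = 1473 J

1473 J


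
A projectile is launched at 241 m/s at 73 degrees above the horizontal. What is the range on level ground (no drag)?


R = v0^2 * sin(2*theta) / g = 241^2 * sin(2*73°) / 9.81 = 3311 m

3311 m


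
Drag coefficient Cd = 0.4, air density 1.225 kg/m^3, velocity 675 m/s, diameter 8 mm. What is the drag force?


A = pi*(d/2)^2 = pi*(8/2000)^2 = 5.02655e-05 m^2
Fd = 0.5*Cd*rho*A*v^2 = 0.5*0.4*1.225*5.02655e-05*675^2 = 5.611 N

5.611 N


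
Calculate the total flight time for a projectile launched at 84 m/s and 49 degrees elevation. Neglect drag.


T = 2*v0*sin(theta)/g = 2*84*sin(49°)/9.81 = 12.92 s

12.92 s


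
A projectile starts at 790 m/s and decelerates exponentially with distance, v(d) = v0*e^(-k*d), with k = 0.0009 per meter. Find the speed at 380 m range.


v = v0*exp(-k*d) = 790*exp(-0.0009*380) = 561.2 m/s

561.2 m/s


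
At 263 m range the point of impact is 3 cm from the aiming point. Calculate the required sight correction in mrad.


1 mrad subtends 1 cm per 10 m of range, so adj = error_cm / (dist_m / 10) = 3 / (263/10) = 0.1141 mrad

0.1141 mrad


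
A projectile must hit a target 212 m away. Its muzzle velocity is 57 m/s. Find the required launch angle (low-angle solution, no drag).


sin(2*theta) = R*g/v0^2 = 212*9.81/57^2 = 0.640111, theta = arcsin(0.640111)/2 = 19.9°

19.9 degrees


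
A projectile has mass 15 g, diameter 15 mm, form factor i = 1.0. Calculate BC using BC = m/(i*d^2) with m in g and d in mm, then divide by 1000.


BC = m/(i*d^2*1000) = 15/(1.0 * 15^2 * 1000) = 6.667e-05

6.667e-05


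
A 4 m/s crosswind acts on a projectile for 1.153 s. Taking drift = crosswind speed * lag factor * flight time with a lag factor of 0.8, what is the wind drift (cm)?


drift = v_wind * lag * t = 4 * 0.8 * 1.153 = 3.6896 m ≈ 369 cm

369 cm


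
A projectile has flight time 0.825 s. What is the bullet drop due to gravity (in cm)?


drop = 0.5*g*t^2 = 0.5*9.81*0.825^2 = 3.33847 m ≈ 333.8 cm

333.8 cm


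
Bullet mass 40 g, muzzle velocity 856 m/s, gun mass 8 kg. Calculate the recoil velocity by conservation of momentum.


v_recoil = m_p * v_p / m_gun = 0.04 * 856 / 8 = 4.28 m/s

4.28 m/s


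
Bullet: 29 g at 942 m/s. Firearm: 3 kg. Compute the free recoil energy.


v_r = m_p*v_p/m_gun = 0.029*942/3 = 9.106 m/s, E_r = 0.5*m_gun*v_r^2 = 0.5*3*9.106^2 = 124.4 J

124.4 J


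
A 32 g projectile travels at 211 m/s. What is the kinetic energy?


E = 0.5*m*v^2 = 0.5*0.032*211^2 = 712.3 J

712.3 J


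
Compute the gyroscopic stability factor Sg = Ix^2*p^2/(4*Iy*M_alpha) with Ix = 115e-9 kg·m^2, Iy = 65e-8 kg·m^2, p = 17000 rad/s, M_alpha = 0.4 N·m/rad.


Sg = Ix^2 * p^2 / (4 * Iy * M_alpha) = (115e-9)^2 * 17000^2 / (4 * 65e-8 * 0.4) = 3.675

3.675


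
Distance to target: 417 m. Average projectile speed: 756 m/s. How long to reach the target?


t = d/v = 417/756 = 0.5516 s

0.5516 s


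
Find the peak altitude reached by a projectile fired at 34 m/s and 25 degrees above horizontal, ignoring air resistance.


H = (v0*sin(theta))^2 / (2g) = (34*sin(25°))^2 / (2*9.81) = 10.52 m

10.52 m


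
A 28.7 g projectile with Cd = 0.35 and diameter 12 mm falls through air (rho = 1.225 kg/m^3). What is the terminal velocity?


A = pi*(d/2)^2 = pi*(12/2000)^2 = 1.13097e-04 m^2
vt = sqrt(2mg/(Cd*rho*A)) = sqrt(2*0.0287*9.81/(0.35 * 1.225 * 1.13097e-04)) = 107.8 m/s

107.8 m/s


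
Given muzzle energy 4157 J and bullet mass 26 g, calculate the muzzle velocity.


v = sqrt(2*E/m) = sqrt(2*4157/0.026) = 565.5 m/s

565.5 m/s


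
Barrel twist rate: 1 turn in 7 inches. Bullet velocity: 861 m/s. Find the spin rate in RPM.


twist_m = 7*0.0254 = 0.1778 m
spin = v/twist = 861/0.1778 = 4842.52 rev/s
RPM = spin*60 = 4842.52*60 ≈ 290551 RPM

290551 RPM


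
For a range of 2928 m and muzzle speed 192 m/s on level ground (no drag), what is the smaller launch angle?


sin(2*theta) = R*g/v0^2 = 2928*9.81/192^2 = 0.77918, theta = arcsin(0.77918)/2 = 25.59°

25.59 degrees


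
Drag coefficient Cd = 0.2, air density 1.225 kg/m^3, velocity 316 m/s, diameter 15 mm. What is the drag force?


A = pi*(d/2)^2 = pi*(15/2000)^2 = 1.76715e-04 m^2
Fd = 0.5*Cd*rho*A*v^2 = 0.5*0.2*1.225*1.76715e-04*316^2 = 2.162 N

2.162 N


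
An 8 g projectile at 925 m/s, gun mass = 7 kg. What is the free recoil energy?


v_r = m_p*v_p/m_gun = 0.008*925/7 = 1.05714 m/s, E_r = 0.5*m_gun*v_r^2 = 0.5*7*1.05714^2 = 3.911 J

3.911 J


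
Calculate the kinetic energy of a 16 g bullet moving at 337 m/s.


E = 0.5*m*v^2 = 0.5*0.016*337^2 = 908.6 J

908.6 J


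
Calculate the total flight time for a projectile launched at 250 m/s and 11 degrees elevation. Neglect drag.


T = 2*v0*sin(theta)/g = 2*250*sin(11°)/9.81 = 9.725 s

9.725 s


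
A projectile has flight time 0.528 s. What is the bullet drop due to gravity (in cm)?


drop = 0.5*g*t^2 = 0.5*9.81*0.528^2 = 1.36744 m ≈ 136.7 cm

136.7 cm


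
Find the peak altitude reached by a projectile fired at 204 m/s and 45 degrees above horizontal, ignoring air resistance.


H = (v0*sin(theta))^2 / (2g) = (204*sin(45°))^2 / (2*9.81) = 1061 m

1061 m


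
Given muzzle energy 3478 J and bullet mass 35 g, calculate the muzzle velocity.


v = sqrt(2*E/m) = sqrt(2*3478/0.035) = 445.8 m/s

445.8 m/s


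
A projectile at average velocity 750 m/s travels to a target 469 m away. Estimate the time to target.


t = d/v = 469/750 = 0.6253 s

0.6253 s


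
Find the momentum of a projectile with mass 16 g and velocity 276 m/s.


p = m*v = 0.016*276 = 4.416 kg·m/s

4.416 kg·m/s


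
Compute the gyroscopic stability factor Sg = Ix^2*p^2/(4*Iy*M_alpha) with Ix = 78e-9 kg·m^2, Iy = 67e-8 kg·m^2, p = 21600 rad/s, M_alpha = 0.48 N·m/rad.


Sg = Ix^2 * p^2 / (4 * Iy * M_alpha) = (78e-9)^2 * 21600^2 / (4 * 67e-8 * 0.48) = 2.207

2.207


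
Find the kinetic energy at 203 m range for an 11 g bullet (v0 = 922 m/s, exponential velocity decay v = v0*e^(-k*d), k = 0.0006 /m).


v = v0*exp(-k*d) = 922*exp(-0.0006*203) = 816.27 m/s
E = 0.5*m*v^2 = 0.5*0.011*816.27^2 = 3665 J

3665 J


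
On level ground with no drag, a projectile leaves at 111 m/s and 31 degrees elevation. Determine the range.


R = v0^2 * sin(2*theta) / g = 111^2 * sin(2*31°) / 9.81 = 1109 m

1109 m


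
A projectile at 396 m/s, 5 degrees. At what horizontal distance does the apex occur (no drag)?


R = v0^2*sin(2*theta)/g = 396^2*sin(2*5°)/9.81 = 2775.82 m
apex_dist = R/2 = 2775.82/2 = 1388 m

1388 m


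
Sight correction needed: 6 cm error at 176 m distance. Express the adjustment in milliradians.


1 mrad subtends 1 cm per 10 m of range, so adj = error_cm / (dist_m / 10) = 6 / (176/10) = 0.3409 mrad

0.3409 mrad


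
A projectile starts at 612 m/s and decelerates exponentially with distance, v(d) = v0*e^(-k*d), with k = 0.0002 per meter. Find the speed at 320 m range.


v = v0*exp(-k*d) = 612*exp(-0.0002*320) = 574.1 m/s

574.1 m/s


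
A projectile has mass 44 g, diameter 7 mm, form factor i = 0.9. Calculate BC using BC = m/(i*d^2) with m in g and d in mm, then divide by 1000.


BC = m/(i*d^2*1000) = 44/(0.9 * 7^2 * 1000) = 0.0009977

0.0009977


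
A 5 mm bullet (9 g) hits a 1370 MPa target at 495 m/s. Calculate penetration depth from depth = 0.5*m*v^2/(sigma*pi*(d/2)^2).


A = pi*(d/2)^2 = pi*(5/2)^2 = 19.635 mm^2
E = 0.5*m*v^2 = 0.5*0.009*495^2 = 1102.61 J
depth = E/(sigma*A) = 1102.61 J / (1370 MPa * 19.635 mm^2) = 1102.61/(1370 * 19.635) m = 0.0409895 m ≈ 40.99 mm

40.99 mm


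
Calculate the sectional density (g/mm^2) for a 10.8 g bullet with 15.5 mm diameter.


SD = m/d^2 = 10.8/15.5^2 = 0.04495 g/mm^2

0.04495 g/mm^2


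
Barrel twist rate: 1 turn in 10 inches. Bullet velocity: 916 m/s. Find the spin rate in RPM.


twist_m = 10*0.0254 = 0.254 m
spin = v/twist = 916/0.254 = 3606.299 rev/s
RPM = spin*60 = 3606.299*60 ≈ 216378 RPM

216378 RPM


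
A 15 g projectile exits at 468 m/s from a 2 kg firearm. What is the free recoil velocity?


v_recoil = m_p * v_p / m_gun = 0.015 * 468 / 2 = 3.51 m/s

3.51 m/s


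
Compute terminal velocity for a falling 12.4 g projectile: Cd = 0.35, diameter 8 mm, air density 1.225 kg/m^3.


A = pi*(d/2)^2 = pi*(8/2000)^2 = 5.02655e-05 m^2
vt = sqrt(2mg/(Cd*rho*A)) = sqrt(2*0.0124*9.81/(0.35 * 1.225 * 5.02655e-05)) = 106.2 m/s

106.2 m/s


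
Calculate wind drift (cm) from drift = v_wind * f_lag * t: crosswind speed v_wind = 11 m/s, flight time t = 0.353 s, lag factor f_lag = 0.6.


drift = v_wind * lag * t = 11 * 0.6 * 0.353 = 2.3298 m ≈ 233 cm

233 cm


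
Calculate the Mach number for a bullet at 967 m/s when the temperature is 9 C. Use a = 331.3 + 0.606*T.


a = 331.3 + 0.606*(9) = 336.754 m/s
M = v/a = 967/336.754 = 2.872

2.872


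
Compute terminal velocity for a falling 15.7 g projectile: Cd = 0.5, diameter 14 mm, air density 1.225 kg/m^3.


A = pi*(d/2)^2 = pi*(14/2000)^2 = 1.53938e-04 m^2
vt = sqrt(2mg/(Cd*rho*A)) = sqrt(2*0.0157*9.81/(0.5 * 1.225 * 1.53938e-04)) = 57.16 m/s

57.16 m/s


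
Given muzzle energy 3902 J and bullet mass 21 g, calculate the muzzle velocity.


v = sqrt(2*E/m) = sqrt(2*3902/0.021) = 609.6 m/s

609.6 m/s


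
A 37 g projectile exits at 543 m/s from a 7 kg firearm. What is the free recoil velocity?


v_recoil = m_p * v_p / m_gun = 0.037 * 543 / 7 = 2.87 m/s

2.87 m/s


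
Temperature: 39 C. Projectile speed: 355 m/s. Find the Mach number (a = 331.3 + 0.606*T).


a = 331.3 + 0.606*(39) = 354.934 m/s
M = v/a = 355/354.934 = 1

1


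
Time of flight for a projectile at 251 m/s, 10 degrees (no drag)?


T = 2*v0*sin(theta)/g = 2*251*sin(10°)/9.81 = 8.886 s

8.886 s


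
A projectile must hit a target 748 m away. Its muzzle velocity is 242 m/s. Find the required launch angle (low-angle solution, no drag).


sin(2*theta) = R*g/v0^2 = 748*9.81/242^2 = 0.125297, theta = arcsin(0.125297)/2 = 3.599°

3.599 degrees


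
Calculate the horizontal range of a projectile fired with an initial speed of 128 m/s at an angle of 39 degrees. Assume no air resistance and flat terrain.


R = v0^2 * sin(2*theta) / g = 128^2 * sin(2*39°) / 9.81 = 1634 m

1634 m


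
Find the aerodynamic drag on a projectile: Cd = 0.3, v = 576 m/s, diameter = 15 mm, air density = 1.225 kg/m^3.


A = pi*(d/2)^2 = pi*(15/2000)^2 = 1.76715e-04 m^2
Fd = 0.5*Cd*rho*A*v^2 = 0.5*0.3*1.225*1.76715e-04*576^2 = 10.77 N

10.77 N


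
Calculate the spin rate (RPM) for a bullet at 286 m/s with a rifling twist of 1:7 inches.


twist_m = 7*0.0254 = 0.1778 m
spin = v/twist = 286/0.1778 = 1608.549 rev/s
RPM = spin*60 = 1608.549*60 ≈ 96513 RPM

96513 RPM


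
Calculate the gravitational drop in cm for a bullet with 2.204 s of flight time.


drop = 0.5*g*t^2 = 0.5*9.81*2.204^2 = 23.8266 m ≈ 2383 cm

2383 cm


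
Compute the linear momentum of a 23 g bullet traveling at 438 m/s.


p = m*v = 0.023*438 = 10.07 kg·m/s

10.07 kg·m/s


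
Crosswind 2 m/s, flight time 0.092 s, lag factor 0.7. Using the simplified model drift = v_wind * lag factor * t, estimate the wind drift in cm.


drift = v_wind * lag * t = 2 * 0.7 * 0.092 = 0.1288 m ≈ 12.88 cm

12.88 cm


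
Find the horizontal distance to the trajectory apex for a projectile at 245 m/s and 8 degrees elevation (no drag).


R = v0^2*sin(2*theta)/g = 245^2*sin(2*8°)/9.81 = 1686.56 m
apex_dist = R/2 = 1686.56/2 = 843.3 m

843.3 m


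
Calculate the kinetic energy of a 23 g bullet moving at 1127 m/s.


E = 0.5*m*v^2 = 0.5*0.023*1127^2 = 14606 J

14606 J


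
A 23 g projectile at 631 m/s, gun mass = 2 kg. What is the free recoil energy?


v_r = m_p*v_p/m_gun = 0.023*631/2 = 7.2565 m/s, E_r = 0.5*m_gun*v_r^2 = 0.5*2*7.2565^2 = 52.66 J

52.66 J


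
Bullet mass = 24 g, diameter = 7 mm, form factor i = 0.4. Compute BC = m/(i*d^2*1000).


BC = m/(i*d^2*1000) = 24/(0.4 * 7^2 * 1000) = 0.001224

0.001224


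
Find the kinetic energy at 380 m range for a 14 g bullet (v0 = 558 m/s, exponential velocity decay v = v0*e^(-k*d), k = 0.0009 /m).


v = v0*exp(-k*d) = 558*exp(-0.0009*380) = 396.374 m/s
E = 0.5*m*v^2 = 0.5*0.014*396.374^2 = 1100 J

1100 J


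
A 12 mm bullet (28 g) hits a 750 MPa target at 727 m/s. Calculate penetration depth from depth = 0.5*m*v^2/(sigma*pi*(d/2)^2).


A = pi*(d/2)^2 = pi*(12/2)^2 = 113.097 mm^2
E = 0.5*m*v^2 = 0.5*0.028*727^2 = 7399.41 J
depth = E/(sigma*A) = 7399.41 J / (750 MPa * 113.097 mm^2) = 7399.41/(750 * 113.097) m = 0.0872335 m ≈ 87.23 mm

87.23 mm


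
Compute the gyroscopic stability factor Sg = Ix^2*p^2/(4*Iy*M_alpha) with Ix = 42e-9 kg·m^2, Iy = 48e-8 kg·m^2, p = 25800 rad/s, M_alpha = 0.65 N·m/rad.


Sg = Ix^2 * p^2 / (4 * Iy * M_alpha) = (42e-9)^2 * 25800^2 / (4 * 48e-8 * 0.65) = 0.9409

0.9409


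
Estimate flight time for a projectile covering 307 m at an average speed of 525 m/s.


t = d/v = 307/525 = 0.5848 s

0.5848 s


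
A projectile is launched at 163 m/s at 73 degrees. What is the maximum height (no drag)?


H = (v0*sin(theta))^2 / (2g) = (163*sin(73°))^2 / (2*9.81) = 1238 m

1238 m


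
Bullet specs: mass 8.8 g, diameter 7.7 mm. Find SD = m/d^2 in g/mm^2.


SD = m/d^2 = 8.8/7.7^2 = 0.1484 g/mm^2

0.1484 g/mm^2


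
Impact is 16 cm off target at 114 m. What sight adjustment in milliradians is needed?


1 mrad subtends 1 cm per 10 m of range, so adj = error_cm / (dist_m / 10) = 16 / (114/10) = 1.404 mrad

1.404 mrad


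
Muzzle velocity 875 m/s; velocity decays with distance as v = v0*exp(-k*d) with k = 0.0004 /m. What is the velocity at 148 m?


v = v0*exp(-k*d) = 875*exp(-0.0004*148) = 824.7 m/s

824.7 m/s


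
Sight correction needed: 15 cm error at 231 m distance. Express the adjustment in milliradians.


1 mrad subtends 1 cm per 10 m of range, so adj = error_cm / (dist_m / 10) = 15 / (231/10) = 0.6494 mrad

0.6494 mrad


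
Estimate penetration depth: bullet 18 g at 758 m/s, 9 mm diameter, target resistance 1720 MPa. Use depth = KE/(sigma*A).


A = pi*(d/2)^2 = pi*(9/2)^2 = 63.6173 mm^2
E = 0.5*m*v^2 = 0.5*0.018*758^2 = 5171.08 J
depth = E/(sigma*A) = 5171.08 J / (1720 MPa * 63.6173 mm^2) = 5171.08/(1720 * 63.6173) m = 0.0472582 m ≈ 47.26 mm

47.26 mm


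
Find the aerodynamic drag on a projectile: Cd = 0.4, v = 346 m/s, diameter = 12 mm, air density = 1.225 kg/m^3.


A = pi*(d/2)^2 = pi*(12/2000)^2 = 1.13097e-04 m^2
Fd = 0.5*Cd*rho*A*v^2 = 0.5*0.4*1.225*1.13097e-04*346^2 = 3.317 N

3.317 N


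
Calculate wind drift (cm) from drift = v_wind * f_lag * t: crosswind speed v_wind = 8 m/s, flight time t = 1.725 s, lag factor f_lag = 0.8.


drift = v_wind * lag * t = 8 * 0.8 * 1.725 = 11.04 m ≈ 1104 cm

1104 cm


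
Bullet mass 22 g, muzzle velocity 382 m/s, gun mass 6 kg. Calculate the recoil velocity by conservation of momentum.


v_recoil = m_p * v_p / m_gun = 0.022 * 382 / 6 = 1.401 m/s

1.401 m/s


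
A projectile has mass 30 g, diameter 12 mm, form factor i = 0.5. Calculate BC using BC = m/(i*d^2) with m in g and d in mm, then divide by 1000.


BC = m/(i*d^2*1000) = 30/(0.5 * 12^2 * 1000) = 0.0004167

0.0004167


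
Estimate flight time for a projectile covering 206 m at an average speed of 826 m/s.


t = d/v = 206/826 = 0.2494 s

0.2494 s


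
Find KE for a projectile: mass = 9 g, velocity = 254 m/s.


E = 0.5*m*v^2 = 0.5*0.009*254^2 = 290.3 J

290.3 J


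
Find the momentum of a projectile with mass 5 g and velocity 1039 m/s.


p = m*v = 0.005*1039 = 5.195 kg·m/s

5.195 kg·m/s


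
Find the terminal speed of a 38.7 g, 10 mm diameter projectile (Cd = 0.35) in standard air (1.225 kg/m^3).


A = pi*(d/2)^2 = pi*(10/2000)^2 = 7.85398e-05 m^2
vt = sqrt(2mg/(Cd*rho*A)) = sqrt(2*0.0387*9.81/(0.35 * 1.225 * 7.85398e-05)) = 150.2 m/s

150.2 m/s


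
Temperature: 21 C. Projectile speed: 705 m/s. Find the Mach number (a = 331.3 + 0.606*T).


a = 331.3 + 0.606*(21) = 344.026 m/s
M = v/a = 705/344.026 = 2.049

2.049


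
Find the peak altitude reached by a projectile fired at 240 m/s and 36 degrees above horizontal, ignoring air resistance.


H = (v0*sin(theta))^2 / (2g) = (240*sin(36°))^2 / (2*9.81) = 1014 m

1014 m


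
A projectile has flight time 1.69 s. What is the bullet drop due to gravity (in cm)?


drop = 0.5*g*t^2 = 0.5*9.81*1.69^2 = 14.0092 m ≈ 1401 cm

1401 cm


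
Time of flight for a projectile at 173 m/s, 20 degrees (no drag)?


T = 2*v0*sin(theta)/g = 2*173*sin(20°)/9.81 = 12.06 s

12.06 s


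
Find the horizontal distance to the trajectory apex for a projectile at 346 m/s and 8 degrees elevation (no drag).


R = v0^2*sin(2*theta)/g = 346^2*sin(2*8°)/9.81 = 3363.73 m
apex_dist = R/2 = 3363.73/2 = 1682 m

1682 m


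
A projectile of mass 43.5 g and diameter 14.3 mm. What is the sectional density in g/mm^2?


SD = m/d^2 = 43.5/14.3^2 = 0.2127 g/mm^2

0.2127 g/mm^2


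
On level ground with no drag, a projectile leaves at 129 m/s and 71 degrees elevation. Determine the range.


R = v0^2 * sin(2*theta) / g = 129^2 * sin(2*71°) / 9.81 = 1044 m

1044 m


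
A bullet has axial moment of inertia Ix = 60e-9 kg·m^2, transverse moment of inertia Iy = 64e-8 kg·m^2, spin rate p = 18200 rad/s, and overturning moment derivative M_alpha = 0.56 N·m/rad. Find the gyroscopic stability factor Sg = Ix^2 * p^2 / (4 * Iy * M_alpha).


Sg = Ix^2 * p^2 / (4 * Iy * M_alpha) = (60e-9)^2 * 18200^2 / (4 * 64e-8 * 0.56) = 0.8318

0.8318
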